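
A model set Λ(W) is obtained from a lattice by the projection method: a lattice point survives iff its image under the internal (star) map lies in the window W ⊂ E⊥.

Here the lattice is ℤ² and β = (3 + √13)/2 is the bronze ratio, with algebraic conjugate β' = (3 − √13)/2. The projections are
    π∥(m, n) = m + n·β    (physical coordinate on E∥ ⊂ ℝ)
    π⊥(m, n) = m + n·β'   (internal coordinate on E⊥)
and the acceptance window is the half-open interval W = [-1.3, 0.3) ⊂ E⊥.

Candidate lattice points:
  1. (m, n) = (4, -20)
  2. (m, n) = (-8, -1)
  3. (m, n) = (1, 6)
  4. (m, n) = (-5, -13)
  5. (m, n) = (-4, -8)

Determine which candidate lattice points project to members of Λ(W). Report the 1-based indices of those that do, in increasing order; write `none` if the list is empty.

β' = (3−√13)/2 ≈ -0.30278.
candidate 1: (m,n)=(4,-20) → π∥ = 4-20·β ≈ -62.05551, π⊥ = 4-20·β' ≈ 10.05551 ∉ [-1.3, 0.3) ⇒ out
candidate 2: (m,n)=(-8,-1) → π∥ = -8-1·β ≈ -11.30278, π⊥ = -8-1·β' ≈ -7.69722 ∉ [-1.3, 0.3) ⇒ out
candidate 3: (m,n)=(1,6) → π∥ = 1+6·β ≈ 20.81665, π⊥ = 1+6·β' ≈ -0.81665 ∈ [-1.3, 0.3) ⇒ IN Λ
candidate 4: (m,n)=(-5,-13) → π∥ = -5-13·β ≈ -47.93608, π⊥ = -5-13·β' ≈ -1.06392 ∈ [-1.3, 0.3) ⇒ IN Λ
candidate 5: (m,n)=(-4,-8) → π∥ = -4-8·β ≈ -30.42221, π⊥ = -4-8·β' ≈ -1.57779 ∉ [-1.3, 0.3) ⇒ out

3, 4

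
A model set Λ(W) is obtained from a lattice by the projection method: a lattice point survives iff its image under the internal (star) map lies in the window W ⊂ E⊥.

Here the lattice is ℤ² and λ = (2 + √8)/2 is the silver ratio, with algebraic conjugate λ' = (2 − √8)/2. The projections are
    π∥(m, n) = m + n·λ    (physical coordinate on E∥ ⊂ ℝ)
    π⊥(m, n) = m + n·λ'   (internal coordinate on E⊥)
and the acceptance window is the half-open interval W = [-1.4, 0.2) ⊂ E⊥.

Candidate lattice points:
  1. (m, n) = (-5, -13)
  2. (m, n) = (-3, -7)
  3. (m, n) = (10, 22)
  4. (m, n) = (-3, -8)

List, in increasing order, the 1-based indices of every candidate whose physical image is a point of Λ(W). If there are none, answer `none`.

λ' = (2−√8)/2 ≈ -0.4142.
candidate 1: (m,n)=(-5,-13) → π∥ = -5-13·λ ≈ -36.3848, π⊥ = -5-13·λ' ≈ 0.3848 ∉ [-1.4, 0.2) ⇒ out
candidate 2: (m,n)=(-3,-7) → π∥ = -3-7·λ ≈ -19.8995, π⊥ = -3-7·λ' ≈ -0.1005 ∈ [-1.4, 0.2) ⇒ IN Λ
candidate 3: (m,n)=(10,22) → π∥ = 10+22·λ ≈ 63.1127, π⊥ = 10+22·λ' ≈ 0.8873 ∉ [-1.4, 0.2) ⇒ out
candidate 4: (m,n)=(-3,-8) → π∥ = -3-8·λ ≈ -22.3137, π⊥ = -3-8·λ' ≈ 0.3137 ∉ [-1.4, 0.2) ⇒ out

2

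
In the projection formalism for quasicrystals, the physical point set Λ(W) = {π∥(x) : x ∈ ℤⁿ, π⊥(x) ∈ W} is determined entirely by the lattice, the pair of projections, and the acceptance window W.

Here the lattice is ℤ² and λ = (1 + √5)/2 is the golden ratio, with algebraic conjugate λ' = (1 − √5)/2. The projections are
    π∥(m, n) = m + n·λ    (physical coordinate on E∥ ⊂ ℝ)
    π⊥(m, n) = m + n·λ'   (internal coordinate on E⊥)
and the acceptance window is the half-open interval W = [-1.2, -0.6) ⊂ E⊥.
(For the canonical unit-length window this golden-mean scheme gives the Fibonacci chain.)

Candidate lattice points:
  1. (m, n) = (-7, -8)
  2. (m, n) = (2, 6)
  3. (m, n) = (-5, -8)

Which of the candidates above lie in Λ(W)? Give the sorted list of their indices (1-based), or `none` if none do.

Numerically λ ≈ 1.6180 and λ' = −1/λ ≈ -0.6180.
candidate 1: (m,n)=(-7,-8) → π∥ = -7-8·λ ≈ -19.9443, π⊥ = -7-8·λ' ≈ -2.0557 ∉ [-1.2, -0.6) ⇒ out
candidate 2: (m,n)=(2,6) → π∥ = 2+6·λ ≈ 11.7082, π⊥ = 2+6·λ' ≈ -1.7082 ∉ [-1.2, -0.6) ⇒ out
candidate 3: (m,n)=(-5,-8) → π∥ = -5-8·λ ≈ -17.9443, π⊥ = -5-8·λ' ≈ -0.0557 ∉ [-1.2, -0.6) ⇒ out

none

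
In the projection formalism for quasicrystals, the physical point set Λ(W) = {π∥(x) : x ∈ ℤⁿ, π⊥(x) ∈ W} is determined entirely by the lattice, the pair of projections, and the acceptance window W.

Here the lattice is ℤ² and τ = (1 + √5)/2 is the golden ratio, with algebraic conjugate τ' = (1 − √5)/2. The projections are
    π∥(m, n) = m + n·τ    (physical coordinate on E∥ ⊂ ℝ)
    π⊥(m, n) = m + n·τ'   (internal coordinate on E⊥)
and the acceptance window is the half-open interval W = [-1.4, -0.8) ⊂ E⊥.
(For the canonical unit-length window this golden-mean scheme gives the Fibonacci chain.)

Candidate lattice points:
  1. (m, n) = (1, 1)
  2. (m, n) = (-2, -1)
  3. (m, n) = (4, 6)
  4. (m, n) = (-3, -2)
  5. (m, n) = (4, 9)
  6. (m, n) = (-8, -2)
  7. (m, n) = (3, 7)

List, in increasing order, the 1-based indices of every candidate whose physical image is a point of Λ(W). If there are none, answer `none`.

2, 7

Compute τ' = (1−√5)/2 = -0.618034, so π⊥(m,n) = m -0.618034·n.
#1 (1,1): internal coord 1 + (1)·τ' = +0.381966; +0.381966 ∉ [-1.4, -0.8) → out
#2 (-2,-1): internal coord -2 + (-1)·τ' = -1.381966; -1.381966 ∈ [-1.4, -0.8) → IN Λ
#3 (4,6): internal coord 4 + (6)·τ' = +0.291796; +0.291796 ∉ [-1.4, -0.8) → out
#4 (-3,-2): internal coord -3 + (-2)·τ' = -1.763932; -1.763932 ∉ [-1.4, -0.8) → out
#5 (4,9): internal coord 4 + (9)·τ' = -1.562306; -1.562306 ∉ [-1.4, -0.8) → out
#6 (-8,-2): internal coord -8 + (-2)·τ' = -6.763932; -6.763932 ∉ [-1.4, -0.8) → out
#7 (3,7): internal coord 3 + (7)·τ' = -1.326238; -1.326238 ∈ [-1.4, -0.8) → IN Λ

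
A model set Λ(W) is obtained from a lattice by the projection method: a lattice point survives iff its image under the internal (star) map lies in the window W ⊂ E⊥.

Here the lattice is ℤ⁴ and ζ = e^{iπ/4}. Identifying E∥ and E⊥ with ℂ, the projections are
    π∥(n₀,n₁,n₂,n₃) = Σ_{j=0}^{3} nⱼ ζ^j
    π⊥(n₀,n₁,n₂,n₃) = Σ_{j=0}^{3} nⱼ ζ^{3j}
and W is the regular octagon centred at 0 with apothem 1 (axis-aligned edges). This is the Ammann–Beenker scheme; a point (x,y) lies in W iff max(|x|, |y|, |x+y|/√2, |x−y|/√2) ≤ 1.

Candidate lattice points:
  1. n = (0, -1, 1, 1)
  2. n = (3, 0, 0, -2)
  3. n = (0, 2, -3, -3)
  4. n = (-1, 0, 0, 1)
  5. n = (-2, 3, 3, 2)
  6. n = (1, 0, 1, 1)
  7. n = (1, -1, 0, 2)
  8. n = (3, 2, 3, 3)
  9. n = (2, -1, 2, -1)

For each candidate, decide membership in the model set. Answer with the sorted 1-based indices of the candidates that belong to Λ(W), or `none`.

Internal map: ζ^{3j} for j=0..3 gives (1,0), (−√2/2,√2/2), (0,−1), (√2/2,√2/2).
#1 (0, -1, 1, 1): internal (1.4142, -1.0000); octagon support 1.7071 vs apothem 1 → ∉ W
#2 (3, 0, 0, -2): internal (1.5858, -1.4142); octagon support 2.1213 vs apothem 1 → ∉ W
#3 (0, 2, -3, -3): internal (-3.5355, 2.2929); octagon support 4.1213 vs apothem 1 → ∉ W
#4 (-1, 0, 0, 1): internal (-0.2929, 0.7071); octagon support 0.7071 vs apothem 1 → ∈ W
#5 (-2, 3, 3, 2): internal (-2.7071, 0.5355); octagon support 2.7071 vs apothem 1 → ∉ W
#6 (1, 0, 1, 1): internal (1.7071, -0.2929); octagon support 1.7071 vs apothem 1 → ∉ W
#7 (1, -1, 0, 2): internal (3.1213, 0.7071); octagon support 3.1213 vs apothem 1 → ∉ W
#8 (3, 2, 3, 3): internal (3.7071, 0.5355); octagon support 3.7071 vs apothem 1 → ∉ W
#9 (2, -1, 2, -1): internal (2.0000, -3.4142); octagon support 3.8284 vs apothem 1 → ∉ W

4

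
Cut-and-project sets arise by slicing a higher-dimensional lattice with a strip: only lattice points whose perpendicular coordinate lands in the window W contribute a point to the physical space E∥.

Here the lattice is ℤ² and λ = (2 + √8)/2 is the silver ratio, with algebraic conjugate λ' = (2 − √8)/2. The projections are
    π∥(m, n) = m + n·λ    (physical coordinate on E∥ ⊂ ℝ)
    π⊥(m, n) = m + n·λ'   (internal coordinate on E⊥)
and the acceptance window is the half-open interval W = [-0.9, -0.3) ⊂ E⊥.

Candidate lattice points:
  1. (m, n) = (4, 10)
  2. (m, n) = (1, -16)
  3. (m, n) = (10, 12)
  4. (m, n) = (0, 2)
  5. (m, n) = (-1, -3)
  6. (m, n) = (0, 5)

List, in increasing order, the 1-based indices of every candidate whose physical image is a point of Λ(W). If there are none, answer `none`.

λ' = (2−√8)/2 ≈ -0.414214.
[1] lift (4,10): star map gives -0.142136; window check -0.9 ≤ -0.142136 < -0.3 is false → out
[2] lift (1,-16): star map gives 7.627417; window check -0.9 ≤ 7.627417 < -0.3 is false → out
[3] lift (10,12): star map gives 5.029437; window check -0.9 ≤ 5.029437 < -0.3 is false → out
[4] lift (0,2): star map gives -0.828427; window check -0.9 ≤ -0.828427 < -0.3 is true → IN Λ
[5] lift (-1,-3): star map gives 0.242641; window check -0.9 ≤ 0.242641 < -0.3 is false → out
[6] lift (0,5): star map gives -2.071068; window check -0.9 ≤ -2.071068 < -0.3 is false → out

4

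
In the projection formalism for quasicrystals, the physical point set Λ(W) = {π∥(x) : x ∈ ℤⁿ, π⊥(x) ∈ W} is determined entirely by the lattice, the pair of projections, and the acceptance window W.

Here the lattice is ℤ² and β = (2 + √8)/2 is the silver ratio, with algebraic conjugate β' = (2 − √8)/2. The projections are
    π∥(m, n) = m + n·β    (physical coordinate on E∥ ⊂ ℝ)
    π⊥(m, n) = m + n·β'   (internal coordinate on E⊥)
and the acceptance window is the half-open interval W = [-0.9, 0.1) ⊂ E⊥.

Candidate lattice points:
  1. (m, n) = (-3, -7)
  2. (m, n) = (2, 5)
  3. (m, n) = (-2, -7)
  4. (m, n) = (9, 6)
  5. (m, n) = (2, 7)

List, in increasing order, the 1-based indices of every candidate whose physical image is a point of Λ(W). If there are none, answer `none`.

1, 2, 5

β' = (2−√8)/2 ≈ -0.414214.
candidate 1: (m,n)=(-3,-7) → π∥ = -3-7·β ≈ -19.899495, π⊥ = -3-7·β' ≈ -0.100505 ∈ [-0.9, 0.1) ⇒ IN Λ
candidate 2: (m,n)=(2,5) → π∥ = 2+5·β ≈ 14.071068, π⊥ = 2+5·β' ≈ -0.071068 ∈ [-0.9, 0.1) ⇒ IN Λ
candidate 3: (m,n)=(-2,-7) → π∥ = -2-7·β ≈ -18.899495, π⊥ = -2-7·β' ≈ 0.899495 ∉ [-0.9, 0.1) ⇒ out
candidate 4: (m,n)=(9,6) → π∥ = 9+6·β ≈ 23.485281, π⊥ = 9+6·β' ≈ 6.514719 ∉ [-0.9, 0.1) ⇒ out
candidate 5: (m,n)=(2,7) → π∥ = 2+7·β ≈ 18.899495, π⊥ = 2+7·β' ≈ -0.899495 ∈ [-0.9, 0.1) ⇒ IN Λ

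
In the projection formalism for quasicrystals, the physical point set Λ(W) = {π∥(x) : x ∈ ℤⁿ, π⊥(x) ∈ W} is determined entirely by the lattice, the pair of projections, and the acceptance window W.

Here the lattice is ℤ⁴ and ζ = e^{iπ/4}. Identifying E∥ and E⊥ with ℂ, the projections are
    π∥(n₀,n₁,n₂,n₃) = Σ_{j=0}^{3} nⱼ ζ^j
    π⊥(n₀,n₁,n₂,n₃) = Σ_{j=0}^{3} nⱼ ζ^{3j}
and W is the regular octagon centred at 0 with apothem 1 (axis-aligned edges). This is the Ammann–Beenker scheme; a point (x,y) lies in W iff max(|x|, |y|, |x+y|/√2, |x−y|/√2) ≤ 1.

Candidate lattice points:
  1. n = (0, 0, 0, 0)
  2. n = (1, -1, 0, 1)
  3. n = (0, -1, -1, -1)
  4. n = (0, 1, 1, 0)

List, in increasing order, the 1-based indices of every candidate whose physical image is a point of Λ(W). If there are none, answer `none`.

1, 3, 4

π⊥(n) = n₀ + n₁ζ³ + n₂ζ⁶ + n₃ζ⁹ where ζ = e^{iπ/4}.
candidate 1: n = (0, 0, 0, 0) → π⊥ ≈ (+0.00000, +0.00000); max(|x|,|y|,|x±y|/√2) = 0.00000 ≤ 1 ⇒ ∈ W
candidate 2: n = (1, -1, 0, 1) → π⊥ ≈ (+2.41421, +0.00000); max(|x|,|y|,|x±y|/√2) = 2.41421 > 1 ⇒ ∉ W
candidate 3: n = (0, -1, -1, -1) → π⊥ ≈ (+0.00000, -0.41421); max(|x|,|y|,|x±y|/√2) = 0.41421 ≤ 1 ⇒ ∈ W
candidate 4: n = (0, 1, 1, 0) → π⊥ ≈ (-0.70711, -0.29289); max(|x|,|y|,|x±y|/√2) = 0.70711 ≤ 1 ⇒ ∈ W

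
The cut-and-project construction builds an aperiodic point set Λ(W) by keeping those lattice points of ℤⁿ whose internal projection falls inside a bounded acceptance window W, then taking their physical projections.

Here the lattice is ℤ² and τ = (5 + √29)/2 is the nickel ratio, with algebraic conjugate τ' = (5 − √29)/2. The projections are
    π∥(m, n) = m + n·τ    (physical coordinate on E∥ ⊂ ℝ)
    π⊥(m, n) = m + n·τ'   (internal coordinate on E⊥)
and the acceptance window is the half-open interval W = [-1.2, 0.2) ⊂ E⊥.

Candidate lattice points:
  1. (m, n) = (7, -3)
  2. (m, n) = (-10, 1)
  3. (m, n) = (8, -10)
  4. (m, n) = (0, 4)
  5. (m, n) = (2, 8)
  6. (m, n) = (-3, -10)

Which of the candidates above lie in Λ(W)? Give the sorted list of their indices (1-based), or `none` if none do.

Compute τ' = (5−√29)/2 = -0.19258, so π⊥(m,n) = m -0.19258·n.
#1 (7,-3): internal coord 7 + (-3)·τ' = +7.57775; +7.57775 ∉ [-1.2, 0.2) → out
#2 (-10,1): internal coord -10 + (1)·τ' = -10.19258; -10.19258 ∉ [-1.2, 0.2) → out
#3 (8,-10): internal coord 8 + (-10)·τ' = +9.92582; +9.92582 ∉ [-1.2, 0.2) → out
#4 (0,4): internal coord 0 + (4)·τ' = -0.77033; -0.77033 ∈ [-1.2, 0.2) → IN Λ
#5 (2,8): internal coord 2 + (8)·τ' = +0.45934; +0.45934 ∉ [-1.2, 0.2) → out
#6 (-3,-10): internal coord -3 + (-10)·τ' = -1.07418; -1.07418 ∈ [-1.2, 0.2) → IN Λ

4, 6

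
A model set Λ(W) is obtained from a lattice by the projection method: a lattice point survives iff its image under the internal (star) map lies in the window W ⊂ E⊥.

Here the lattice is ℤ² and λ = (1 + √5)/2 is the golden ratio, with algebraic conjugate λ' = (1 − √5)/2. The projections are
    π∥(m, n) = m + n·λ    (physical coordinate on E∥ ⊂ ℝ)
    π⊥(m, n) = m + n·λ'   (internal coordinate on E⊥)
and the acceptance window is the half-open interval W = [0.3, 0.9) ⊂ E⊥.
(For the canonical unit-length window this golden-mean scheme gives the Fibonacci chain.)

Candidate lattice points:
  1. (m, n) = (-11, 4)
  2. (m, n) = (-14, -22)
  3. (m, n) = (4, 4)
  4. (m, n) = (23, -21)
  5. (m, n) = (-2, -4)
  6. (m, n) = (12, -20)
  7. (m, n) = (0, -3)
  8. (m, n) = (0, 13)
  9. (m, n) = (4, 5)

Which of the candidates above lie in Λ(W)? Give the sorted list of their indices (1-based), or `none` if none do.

Numerically λ ≈ 1.6180 and λ' = −1/λ ≈ -0.6180.
candidate 1: (m,n)=(-11,4) → π∥ = -11+4·λ ≈ -4.5279, π⊥ = -11+4·λ' ≈ -13.4721 ∉ [0.3, 0.9) ⇒ out
candidate 2: (m,n)=(-14,-22) → π∥ = -14-22·λ ≈ -49.5967, π⊥ = -14-22·λ' ≈ -0.4033 ∉ [0.3, 0.9) ⇒ out
candidate 3: (m,n)=(4,4) → π∥ = 4+4·λ ≈ 10.4721, π⊥ = 4+4·λ' ≈ 1.5279 ∉ [0.3, 0.9) ⇒ out
candidate 4: (m,n)=(23,-21) → π∥ = 23-21·λ ≈ -10.9787, π⊥ = 23-21·λ' ≈ 35.9787 ∉ [0.3, 0.9) ⇒ out
candidate 5: (m,n)=(-2,-4) → π∥ = -2-4·λ ≈ -8.4721, π⊥ = -2-4·λ' ≈ 0.4721 ∈ [0.3, 0.9) ⇒ IN Λ
candidate 6: (m,n)=(12,-20) → π∥ = 12-20·λ ≈ -20.3607, π⊥ = 12-20·λ' ≈ 24.3607 ∉ [0.3, 0.9) ⇒ out
candidate 7: (m,n)=(0,-3) → π∥ = 0-3·λ ≈ -4.8541, π⊥ = 0-3·λ' ≈ 1.8541 ∉ [0.3, 0.9) ⇒ out
candidate 8: (m,n)=(0,13) → π∥ = 0+13·λ ≈ 21.0344, π⊥ = 0+13·λ' ≈ -8.0344 ∉ [0.3, 0.9) ⇒ out
candidate 9: (m,n)=(4,5) → π∥ = 4+5·λ ≈ 12.0902, π⊥ = 4+5·λ' ≈ 0.9098 ∉ [0.3, 0.9) ⇒ out

5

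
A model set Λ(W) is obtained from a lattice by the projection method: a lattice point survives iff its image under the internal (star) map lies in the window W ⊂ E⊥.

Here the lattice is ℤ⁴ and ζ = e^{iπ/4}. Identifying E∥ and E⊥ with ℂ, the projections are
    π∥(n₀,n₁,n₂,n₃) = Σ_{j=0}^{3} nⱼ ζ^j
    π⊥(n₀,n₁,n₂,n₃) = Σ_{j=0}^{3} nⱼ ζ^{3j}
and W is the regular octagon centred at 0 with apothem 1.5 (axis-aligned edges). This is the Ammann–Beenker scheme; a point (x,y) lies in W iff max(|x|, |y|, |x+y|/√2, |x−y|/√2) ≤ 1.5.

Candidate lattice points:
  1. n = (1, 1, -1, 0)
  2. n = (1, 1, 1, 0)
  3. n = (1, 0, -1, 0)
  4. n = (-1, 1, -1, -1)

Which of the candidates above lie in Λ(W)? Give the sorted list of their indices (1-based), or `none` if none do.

With ζ = e^{iπ/4} the internal vectors are ζ^0,ζ^3,ζ^6,ζ^9.
#1 (1, 1, -1, 0): internal (0.29289, 1.70711); octagon support 1.70711 vs apothem 1.5 → ∉ W
#2 (1, 1, 1, 0): internal (0.29289, -0.29289); octagon support 0.41421 vs apothem 1.5 → ∈ W
#3 (1, 0, -1, 0): internal (1.00000, 1.00000); octagon support 1.41421 vs apothem 1.5 → ∈ W
#4 (-1, 1, -1, -1): internal (-2.41421, 1.00000); octagon support 2.41421 vs apothem 1.5 → ∉ W

2, 3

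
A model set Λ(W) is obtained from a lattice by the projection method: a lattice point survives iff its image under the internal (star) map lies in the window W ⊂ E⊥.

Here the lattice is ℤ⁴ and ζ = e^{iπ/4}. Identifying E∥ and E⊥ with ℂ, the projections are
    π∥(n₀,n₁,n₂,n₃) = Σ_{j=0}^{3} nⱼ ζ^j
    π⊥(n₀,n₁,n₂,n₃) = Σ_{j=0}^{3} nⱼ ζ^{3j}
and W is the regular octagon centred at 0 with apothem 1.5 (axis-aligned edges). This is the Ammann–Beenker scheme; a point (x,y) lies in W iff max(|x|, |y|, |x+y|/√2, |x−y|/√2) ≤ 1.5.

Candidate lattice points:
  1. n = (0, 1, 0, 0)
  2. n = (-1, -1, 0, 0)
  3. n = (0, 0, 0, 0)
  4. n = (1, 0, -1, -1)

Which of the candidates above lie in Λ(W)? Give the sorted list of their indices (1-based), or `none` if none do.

With ζ = e^{iπ/4} the internal vectors are ζ^0,ζ^3,ζ^6,ζ^9.
candidate 1: n = (0, 1, 0, 0) → π⊥ ≈ (-0.707107, +0.707107); max(|x|,|y|,|x±y|/√2) = 1.000000 ≤ 1.5 ⇒ ∈ W
candidate 2: n = (-1, -1, 0, 0) → π⊥ ≈ (-0.292893, -0.707107); max(|x|,|y|,|x±y|/√2) = 0.707107 ≤ 1.5 ⇒ ∈ W
candidate 3: n = (0, 0, 0, 0) → π⊥ ≈ (+0.000000, +0.000000); max(|x|,|y|,|x±y|/√2) = 0.000000 ≤ 1.5 ⇒ ∈ W
candidate 4: n = (1, 0, -1, -1) → π⊥ ≈ (+0.292893, +0.292893); max(|x|,|y|,|x±y|/√2) = 0.414214 ≤ 1.5 ⇒ ∈ W

1, 2, 3, 4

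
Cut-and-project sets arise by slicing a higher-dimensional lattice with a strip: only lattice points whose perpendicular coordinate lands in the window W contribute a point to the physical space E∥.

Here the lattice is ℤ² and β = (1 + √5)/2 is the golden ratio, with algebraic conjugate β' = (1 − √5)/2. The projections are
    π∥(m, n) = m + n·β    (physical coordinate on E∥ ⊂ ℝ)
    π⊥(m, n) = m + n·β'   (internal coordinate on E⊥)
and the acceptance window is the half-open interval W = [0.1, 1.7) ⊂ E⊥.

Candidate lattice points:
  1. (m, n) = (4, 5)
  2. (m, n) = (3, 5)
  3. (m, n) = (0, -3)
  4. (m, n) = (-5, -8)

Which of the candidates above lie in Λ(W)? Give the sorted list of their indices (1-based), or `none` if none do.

Numerically β ≈ 1.618034 and β' = −1/β ≈ -0.618034.
candidate 1: (m,n)=(4,5) → π∥ = 4+5·β ≈ 12.090170, π⊥ = 4+5·β' ≈ 0.909830 ∈ [0.1, 1.7) ⇒ IN Λ
candidate 2: (m,n)=(3,5) → π∥ = 3+5·β ≈ 11.090170, π⊥ = 3+5·β' ≈ -0.090170 ∉ [0.1, 1.7) ⇒ out
candidate 3: (m,n)=(0,-3) → π∥ = 0-3·β ≈ -4.854102, π⊥ = 0-3·β' ≈ 1.854102 ∉ [0.1, 1.7) ⇒ out
candidate 4: (m,n)=(-5,-8) → π∥ = -5-8·β ≈ -17.944272, π⊥ = -5-8·β' ≈ -0.055728 ∉ [0.1, 1.7) ⇒ out

1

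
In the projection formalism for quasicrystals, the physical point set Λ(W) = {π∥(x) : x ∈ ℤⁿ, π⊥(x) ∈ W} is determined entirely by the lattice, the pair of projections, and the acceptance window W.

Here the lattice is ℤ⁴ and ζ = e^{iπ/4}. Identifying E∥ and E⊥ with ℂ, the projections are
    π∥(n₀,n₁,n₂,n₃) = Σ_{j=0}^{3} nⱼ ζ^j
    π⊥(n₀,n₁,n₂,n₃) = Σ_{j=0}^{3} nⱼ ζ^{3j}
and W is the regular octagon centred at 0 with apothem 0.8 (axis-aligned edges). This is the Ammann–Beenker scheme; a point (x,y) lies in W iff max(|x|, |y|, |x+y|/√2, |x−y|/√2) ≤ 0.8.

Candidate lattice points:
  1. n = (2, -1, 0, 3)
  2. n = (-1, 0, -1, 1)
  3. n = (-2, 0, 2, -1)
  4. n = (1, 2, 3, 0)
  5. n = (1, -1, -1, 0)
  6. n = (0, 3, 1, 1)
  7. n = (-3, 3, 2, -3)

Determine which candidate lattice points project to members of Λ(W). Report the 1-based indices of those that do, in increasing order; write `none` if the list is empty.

none

Internal map: ζ^{3j} for j=0..3 gives (1,0), (−√2/2,√2/2), (0,−1), (√2/2,√2/2).
#1 (2, -1, 0, 3): internal (4.8284, 1.4142); octagon support 4.8284 vs apothem 0.8 → ∉ W
#2 (-1, 0, -1, 1): internal (-0.2929, 1.7071); octagon support 1.7071 vs apothem 0.8 → ∉ W
#3 (-2, 0, 2, -1): internal (-2.7071, -2.7071); octagon support 3.8284 vs apothem 0.8 → ∉ W
#4 (1, 2, 3, 0): internal (-0.4142, -1.5858); octagon support 1.5858 vs apothem 0.8 → ∉ W
#5 (1, -1, -1, 0): internal (1.7071, 0.2929); octagon support 1.7071 vs apothem 0.8 → ∉ W
#6 (0, 3, 1, 1): internal (-1.4142, 1.8284); octagon support 2.2929 vs apothem 0.8 → ∉ W
#7 (-3, 3, 2, -3): internal (-7.2426, -2.0000); octagon support 7.2426 vs apothem 0.8 → ∉ W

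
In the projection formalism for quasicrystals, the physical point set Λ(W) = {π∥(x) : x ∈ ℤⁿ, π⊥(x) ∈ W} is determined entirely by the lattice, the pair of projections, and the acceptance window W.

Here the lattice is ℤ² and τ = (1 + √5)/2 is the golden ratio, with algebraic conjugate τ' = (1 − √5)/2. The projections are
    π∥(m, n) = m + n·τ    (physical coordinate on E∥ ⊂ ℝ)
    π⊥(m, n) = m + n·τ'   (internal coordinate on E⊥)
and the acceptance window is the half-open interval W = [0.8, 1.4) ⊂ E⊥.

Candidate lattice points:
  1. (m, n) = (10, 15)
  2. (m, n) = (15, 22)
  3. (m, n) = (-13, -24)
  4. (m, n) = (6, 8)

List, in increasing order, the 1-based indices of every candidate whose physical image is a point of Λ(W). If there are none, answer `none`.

τ' = (1−√5)/2 ≈ -0.618034.
candidate 1: (m,n)=(10,15) → π∥ = 10+15·τ ≈ 34.270510, π⊥ = 10+15·τ' ≈ 0.729490 ∉ [0.8, 1.4) ⇒ out
candidate 2: (m,n)=(15,22) → π∥ = 15+22·τ ≈ 50.596748, π⊥ = 15+22·τ' ≈ 1.403252 ∉ [0.8, 1.4) ⇒ out
candidate 3: (m,n)=(-13,-24) → π∥ = -13-24·τ ≈ -51.832816, π⊥ = -13-24·τ' ≈ 1.832816 ∉ [0.8, 1.4) ⇒ out
candidate 4: (m,n)=(6,8) → π∥ = 6+8·τ ≈ 18.944272, π⊥ = 6+8·τ' ≈ 1.055728 ∈ [0.8, 1.4) ⇒ IN Λ

4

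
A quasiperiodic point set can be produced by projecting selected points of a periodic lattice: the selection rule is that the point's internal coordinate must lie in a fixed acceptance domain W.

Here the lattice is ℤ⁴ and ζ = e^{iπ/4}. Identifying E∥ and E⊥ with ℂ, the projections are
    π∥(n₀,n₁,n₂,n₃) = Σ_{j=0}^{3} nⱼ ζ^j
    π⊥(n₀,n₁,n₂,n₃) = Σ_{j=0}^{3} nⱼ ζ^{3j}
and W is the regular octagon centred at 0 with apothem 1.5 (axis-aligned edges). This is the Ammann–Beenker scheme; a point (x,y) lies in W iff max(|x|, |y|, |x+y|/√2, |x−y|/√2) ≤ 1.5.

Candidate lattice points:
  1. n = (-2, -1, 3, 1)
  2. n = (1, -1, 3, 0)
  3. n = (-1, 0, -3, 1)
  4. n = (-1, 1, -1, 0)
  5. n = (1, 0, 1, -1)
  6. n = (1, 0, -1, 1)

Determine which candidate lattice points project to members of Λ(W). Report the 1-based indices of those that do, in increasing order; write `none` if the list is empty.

With ζ = e^{iπ/4} the internal vectors are ζ^0,ζ^3,ζ^6,ζ^9.
candidate 1: n = (-2, -1, 3, 1) → π⊥ ≈ (-0.585786, -3.000000); max(|x|,|y|,|x±y|/√2) = 3.000000 > 1.5 ⇒ ∉ W
candidate 2: n = (1, -1, 3, 0) → π⊥ ≈ (+1.707107, -3.707107); max(|x|,|y|,|x±y|/√2) = 3.828427 > 1.5 ⇒ ∉ W
candidate 3: n = (-1, 0, -3, 1) → π⊥ ≈ (-0.292893, +3.707107); max(|x|,|y|,|x±y|/√2) = 3.707107 > 1.5 ⇒ ∉ W
candidate 4: n = (-1, 1, -1, 0) → π⊥ ≈ (-1.707107, +1.707107); max(|x|,|y|,|x±y|/√2) = 2.414214 > 1.5 ⇒ ∉ W
candidate 5: n = (1, 0, 1, -1) → π⊥ ≈ (+0.292893, -1.707107); max(|x|,|y|,|x±y|/√2) = 1.707107 > 1.5 ⇒ ∉ W
candidate 6: n = (1, 0, -1, 1) → π⊥ ≈ (+1.707107, +1.707107); max(|x|,|y|,|x±y|/√2) = 2.414214 > 1.5 ⇒ ∉ W

none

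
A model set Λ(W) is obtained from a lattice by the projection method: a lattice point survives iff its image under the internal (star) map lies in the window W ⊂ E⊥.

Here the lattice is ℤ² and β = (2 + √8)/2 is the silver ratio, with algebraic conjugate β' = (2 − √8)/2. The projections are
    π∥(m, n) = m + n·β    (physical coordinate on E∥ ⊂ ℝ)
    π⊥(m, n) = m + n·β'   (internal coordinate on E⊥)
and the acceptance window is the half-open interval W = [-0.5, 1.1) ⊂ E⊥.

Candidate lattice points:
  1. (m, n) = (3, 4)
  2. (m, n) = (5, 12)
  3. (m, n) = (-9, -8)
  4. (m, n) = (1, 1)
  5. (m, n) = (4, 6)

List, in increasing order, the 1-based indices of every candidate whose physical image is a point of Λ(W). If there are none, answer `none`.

2, 4

Numerically β ≈ 2.4142 and β' = −1/β ≈ -0.4142.
[1] lift (3,4): star map gives 1.3431; window check -0.5 ≤ 1.3431 < 1.1 is false → out
[2] lift (5,12): star map gives 0.0294; window check -0.5 ≤ 0.0294 < 1.1 is true → IN Λ
[3] lift (-9,-8): star map gives -5.6863; window check -0.5 ≤ -5.6863 < 1.1 is false → out
[4] lift (1,1): star map gives 0.5858; window check -0.5 ≤ 0.5858 < 1.1 is true → IN Λ
[5] lift (4,6): star map gives 1.5147; window check -0.5 ≤ 1.5147 < 1.1 is false → out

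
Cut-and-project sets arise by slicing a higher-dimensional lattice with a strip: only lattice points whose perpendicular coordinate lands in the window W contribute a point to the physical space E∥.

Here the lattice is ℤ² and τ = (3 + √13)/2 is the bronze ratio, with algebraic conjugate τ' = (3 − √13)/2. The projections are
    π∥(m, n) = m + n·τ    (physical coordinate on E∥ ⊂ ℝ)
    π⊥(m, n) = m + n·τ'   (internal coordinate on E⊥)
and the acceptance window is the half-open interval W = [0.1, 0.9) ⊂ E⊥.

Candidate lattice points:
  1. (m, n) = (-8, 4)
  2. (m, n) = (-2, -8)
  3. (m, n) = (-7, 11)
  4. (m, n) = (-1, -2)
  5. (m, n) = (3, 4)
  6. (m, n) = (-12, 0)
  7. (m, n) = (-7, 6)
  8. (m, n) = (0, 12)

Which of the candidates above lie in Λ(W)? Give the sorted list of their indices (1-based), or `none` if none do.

Compute τ' = (3−√13)/2 = -0.3028, so π⊥(m,n) = m -0.3028·n.
[1] lift (-8,4): star map gives -9.2111; window check 0.1 ≤ -9.2111 < 0.9 is false → out
[2] lift (-2,-8): star map gives 0.4222; window check 0.1 ≤ 0.4222 < 0.9 is true → IN Λ
[3] lift (-7,11): star map gives -10.3305; window check 0.1 ≤ -10.3305 < 0.9 is false → out
[4] lift (-1,-2): star map gives -0.3944; window check 0.1 ≤ -0.3944 < 0.9 is false → out
[5] lift (3,4): star map gives 1.7889; window check 0.1 ≤ 1.7889 < 0.9 is false → out
[6] lift (-12,0): star map gives -12.0000; window check 0.1 ≤ -12.0000 < 0.9 is false → out
[7] lift (-7,6): star map gives -8.8167; window check 0.1 ≤ -8.8167 < 0.9 is false → out
[8] lift (0,12): star map gives -3.6333; window check 0.1 ≤ -3.6333 < 0.9 is false → out

2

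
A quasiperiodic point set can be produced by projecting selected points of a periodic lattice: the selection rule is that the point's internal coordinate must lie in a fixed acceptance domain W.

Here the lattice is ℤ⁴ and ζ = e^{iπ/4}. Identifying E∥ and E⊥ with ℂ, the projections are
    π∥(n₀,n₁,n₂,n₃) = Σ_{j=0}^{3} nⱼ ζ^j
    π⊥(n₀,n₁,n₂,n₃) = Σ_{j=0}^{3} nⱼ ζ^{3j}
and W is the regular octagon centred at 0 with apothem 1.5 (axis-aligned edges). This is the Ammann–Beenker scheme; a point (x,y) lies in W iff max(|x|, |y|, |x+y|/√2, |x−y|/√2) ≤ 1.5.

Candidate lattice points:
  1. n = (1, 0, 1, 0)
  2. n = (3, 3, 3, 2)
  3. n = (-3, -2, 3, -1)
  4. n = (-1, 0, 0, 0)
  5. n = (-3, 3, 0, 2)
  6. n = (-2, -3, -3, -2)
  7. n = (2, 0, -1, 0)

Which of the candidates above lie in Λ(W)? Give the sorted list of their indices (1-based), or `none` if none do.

1, 4, 6

With ζ = e^{iπ/4} the internal vectors are ζ^0,ζ^3,ζ^6,ζ^9.
#1 (1, 0, 1, 0): internal (1.00000, -1.00000); octagon support 1.41421 vs apothem 1.5 → ∈ W
#2 (3, 3, 3, 2): internal (2.29289, 0.53553); octagon support 2.29289 vs apothem 1.5 → ∉ W
#3 (-3, -2, 3, -1): internal (-2.29289, -5.12132); octagon support 5.24264 vs apothem 1.5 → ∉ W
#4 (-1, 0, 0, 0): internal (-1.00000, 0.00000); octagon support 1.00000 vs apothem 1.5 → ∈ W
#5 (-3, 3, 0, 2): internal (-3.70711, 3.53553); octagon support 5.12132 vs apothem 1.5 → ∉ W
#6 (-2, -3, -3, -2): internal (-1.29289, -0.53553); octagon support 1.29289 vs apothem 1.5 → ∈ W
#7 (2, 0, -1, 0): internal (2.00000, 1.00000); octagon support 2.12132 vs apothem 1.5 → ∉ W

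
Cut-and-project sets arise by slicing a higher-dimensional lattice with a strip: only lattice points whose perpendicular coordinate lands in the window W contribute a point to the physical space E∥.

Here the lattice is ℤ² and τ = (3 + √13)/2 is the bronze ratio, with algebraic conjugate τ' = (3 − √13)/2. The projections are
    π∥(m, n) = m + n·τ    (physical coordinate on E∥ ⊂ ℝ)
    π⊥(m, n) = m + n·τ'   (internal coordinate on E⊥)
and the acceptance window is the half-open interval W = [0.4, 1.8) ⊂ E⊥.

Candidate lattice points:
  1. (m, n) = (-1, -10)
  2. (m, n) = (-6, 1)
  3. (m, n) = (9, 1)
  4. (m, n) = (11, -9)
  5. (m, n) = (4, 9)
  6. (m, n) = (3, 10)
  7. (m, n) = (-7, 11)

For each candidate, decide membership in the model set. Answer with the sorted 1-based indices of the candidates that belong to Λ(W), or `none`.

5

Numerically τ ≈ 3.30278 and τ' = −1/τ ≈ -0.30278.
[1] lift (-1,-10): star map gives 2.02776; window check 0.4 ≤ 2.02776 < 1.8 is false → out
[2] lift (-6,1): star map gives -6.30278; window check 0.4 ≤ -6.30278 < 1.8 is false → out
[3] lift (9,1): star map gives 8.69722; window check 0.4 ≤ 8.69722 < 1.8 is false → out
[4] lift (11,-9): star map gives 13.72498; window check 0.4 ≤ 13.72498 < 1.8 is false → out
[5] lift (4,9): star map gives 1.27502; window check 0.4 ≤ 1.27502 < 1.8 is true → IN Λ
[6] lift (3,10): star map gives -0.02776; window check 0.4 ≤ -0.02776 < 1.8 is false → out
[7] lift (-7,11): star map gives -10.33053; window check 0.4 ≤ -10.33053 < 1.8 is false → out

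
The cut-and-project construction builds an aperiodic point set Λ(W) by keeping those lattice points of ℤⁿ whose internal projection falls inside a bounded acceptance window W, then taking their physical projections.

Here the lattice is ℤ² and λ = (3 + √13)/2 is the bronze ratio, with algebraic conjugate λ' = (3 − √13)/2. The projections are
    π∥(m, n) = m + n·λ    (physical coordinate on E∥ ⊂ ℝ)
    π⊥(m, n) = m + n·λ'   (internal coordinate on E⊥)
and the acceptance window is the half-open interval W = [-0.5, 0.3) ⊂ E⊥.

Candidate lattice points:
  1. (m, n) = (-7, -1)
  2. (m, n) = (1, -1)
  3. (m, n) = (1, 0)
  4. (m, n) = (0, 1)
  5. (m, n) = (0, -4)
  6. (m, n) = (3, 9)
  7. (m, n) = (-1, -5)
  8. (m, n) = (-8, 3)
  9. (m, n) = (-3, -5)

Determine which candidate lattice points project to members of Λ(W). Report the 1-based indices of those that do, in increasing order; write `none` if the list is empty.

λ' = (3−√13)/2 ≈ -0.302776.
candidate 1: (m,n)=(-7,-1) → π∥ = -7-1·λ ≈ -10.302776, π⊥ = -7-1·λ' ≈ -6.697224 ∉ [-0.5, 0.3) ⇒ out
candidate 2: (m,n)=(1,-1) → π∥ = 1-1·λ ≈ -2.302776, π⊥ = 1-1·λ' ≈ 1.302776 ∉ [-0.5, 0.3) ⇒ out
candidate 3: (m,n)=(1,0) → π∥ = 1+0·λ ≈ 1.000000, π⊥ = 1+0·λ' ≈ 1.000000 ∉ [-0.5, 0.3) ⇒ out
candidate 4: (m,n)=(0,1) → π∥ = 0+1·λ ≈ 3.302776, π⊥ = 0+1·λ' ≈ -0.302776 ∈ [-0.5, 0.3) ⇒ IN Λ
candidate 5: (m,n)=(0,-4) → π∥ = 0-4·λ ≈ -13.211103, π⊥ = 0-4·λ' ≈ 1.211103 ∉ [-0.5, 0.3) ⇒ out
candidate 6: (m,n)=(3,9) → π∥ = 3+9·λ ≈ 32.724981, π⊥ = 3+9·λ' ≈ 0.275019 ∈ [-0.5, 0.3) ⇒ IN Λ
candidate 7: (m,n)=(-1,-5) → π∥ = -1-5·λ ≈ -17.513878, π⊥ = -1-5·λ' ≈ 0.513878 ∉ [-0.5, 0.3) ⇒ out
candidate 8: (m,n)=(-8,3) → π∥ = -8+3·λ ≈ 1.908327, π⊥ = -8+3·λ' ≈ -8.908327 ∉ [-0.5, 0.3) ⇒ out
candidate 9: (m,n)=(-3,-5) → π∥ = -3-5·λ ≈ -19.513878, π⊥ = -3-5·λ' ≈ -1.486122 ∉ [-0.5, 0.3) ⇒ out

4, 6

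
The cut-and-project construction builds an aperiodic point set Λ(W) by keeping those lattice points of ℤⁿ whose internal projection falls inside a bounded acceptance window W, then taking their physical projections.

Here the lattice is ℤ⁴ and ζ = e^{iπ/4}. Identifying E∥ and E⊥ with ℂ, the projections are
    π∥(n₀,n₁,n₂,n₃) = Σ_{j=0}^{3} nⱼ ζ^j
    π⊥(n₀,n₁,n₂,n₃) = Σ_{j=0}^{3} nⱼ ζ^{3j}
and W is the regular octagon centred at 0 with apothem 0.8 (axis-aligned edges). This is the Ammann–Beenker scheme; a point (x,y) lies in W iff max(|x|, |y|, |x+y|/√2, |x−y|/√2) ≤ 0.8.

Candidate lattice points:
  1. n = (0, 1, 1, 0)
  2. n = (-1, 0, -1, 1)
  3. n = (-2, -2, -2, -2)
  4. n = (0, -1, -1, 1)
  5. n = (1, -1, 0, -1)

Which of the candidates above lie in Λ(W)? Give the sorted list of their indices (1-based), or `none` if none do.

π⊥(n) = n₀ + n₁ζ³ + n₂ζ⁶ + n₃ζ⁹ where ζ = e^{iπ/4}.
candidate 1: n = (0, 1, 1, 0) → π⊥ ≈ (-0.7071, -0.2929); max(|x|,|y|,|x±y|/√2) = 0.7071 ≤ 0.8 ⇒ ∈ W
candidate 2: n = (-1, 0, -1, 1) → π⊥ ≈ (-0.2929, +1.7071); max(|x|,|y|,|x±y|/√2) = 1.7071 > 0.8 ⇒ ∉ W
candidate 3: n = (-2, -2, -2, -2) → π⊥ ≈ (-2.0000, -0.8284); max(|x|,|y|,|x±y|/√2) = 2.0000 > 0.8 ⇒ ∉ W
candidate 4: n = (0, -1, -1, 1) → π⊥ ≈ (+1.4142, +1.0000); max(|x|,|y|,|x±y|/√2) = 1.7071 > 0.8 ⇒ ∉ W
candidate 5: n = (1, -1, 0, -1) → π⊥ ≈ (+1.0000, -1.4142); max(|x|,|y|,|x±y|/√2) = 1.7071 > 0.8 ⇒ ∉ W

1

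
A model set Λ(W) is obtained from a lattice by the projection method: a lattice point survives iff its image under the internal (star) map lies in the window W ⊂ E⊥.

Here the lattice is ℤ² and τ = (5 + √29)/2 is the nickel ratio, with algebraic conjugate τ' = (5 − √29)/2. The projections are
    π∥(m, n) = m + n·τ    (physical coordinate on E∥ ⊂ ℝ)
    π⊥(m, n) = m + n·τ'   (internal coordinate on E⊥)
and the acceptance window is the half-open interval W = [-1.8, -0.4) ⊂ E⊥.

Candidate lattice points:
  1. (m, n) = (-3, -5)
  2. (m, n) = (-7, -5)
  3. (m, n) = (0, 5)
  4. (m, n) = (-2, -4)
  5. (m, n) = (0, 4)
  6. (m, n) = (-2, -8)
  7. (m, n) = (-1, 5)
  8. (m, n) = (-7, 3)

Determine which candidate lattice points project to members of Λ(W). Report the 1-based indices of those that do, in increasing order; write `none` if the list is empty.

3, 4, 5, 6

Compute τ' = (5−√29)/2 = -0.192582, so π⊥(m,n) = m -0.192582·n.
#1 (-3,-5): internal coord -3 + (-5)·τ' = -2.037088; -2.037088 ∉ [-1.8, -0.4) → out
#2 (-7,-5): internal coord -7 + (-5)·τ' = -6.037088; -6.037088 ∉ [-1.8, -0.4) → out
#3 (0,5): internal coord 0 + (5)·τ' = -0.962912; -0.962912 ∈ [-1.8, -0.4) → IN Λ
#4 (-2,-4): internal coord -2 + (-4)·τ' = -1.229670; -1.229670 ∈ [-1.8, -0.4) → IN Λ
#5 (0,4): internal coord 0 + (4)·τ' = -0.770330; -0.770330 ∈ [-1.8, -0.4) → IN Λ
#6 (-2,-8): internal coord -2 + (-8)·τ' = -0.459341; -0.459341 ∈ [-1.8, -0.4) → IN Λ
#7 (-1,5): internal coord -1 + (5)·τ' = -1.962912; -1.962912 ∉ [-1.8, -0.4) → out
#8 (-7,3): internal coord -7 + (3)·τ' = -7.577747; -7.577747 ∉ [-1.8, -0.4) → out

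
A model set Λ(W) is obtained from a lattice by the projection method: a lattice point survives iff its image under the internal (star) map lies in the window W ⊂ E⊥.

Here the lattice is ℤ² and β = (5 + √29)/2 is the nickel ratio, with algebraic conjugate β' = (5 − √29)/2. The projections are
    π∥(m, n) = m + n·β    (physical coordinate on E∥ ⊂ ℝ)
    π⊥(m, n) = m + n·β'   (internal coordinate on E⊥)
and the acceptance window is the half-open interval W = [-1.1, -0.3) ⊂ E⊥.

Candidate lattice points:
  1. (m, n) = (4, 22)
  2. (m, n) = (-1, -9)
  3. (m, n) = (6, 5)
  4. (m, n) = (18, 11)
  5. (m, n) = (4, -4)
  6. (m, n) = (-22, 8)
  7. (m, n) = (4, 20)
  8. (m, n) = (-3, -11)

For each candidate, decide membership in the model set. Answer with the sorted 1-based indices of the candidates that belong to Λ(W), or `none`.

8

β' = (5−√29)/2 ≈ -0.19258.
#1 (4,22): internal coord 4 + (22)·β' = -0.23681; -0.23681 ∉ [-1.1, -0.3) → out
#2 (-1,-9): internal coord -1 + (-9)·β' = +0.73324; +0.73324 ∉ [-1.1, -0.3) → out
#3 (6,5): internal coord 6 + (5)·β' = +5.03709; +5.03709 ∉ [-1.1, -0.3) → out
#4 (18,11): internal coord 18 + (11)·β' = +15.88159; +15.88159 ∉ [-1.1, -0.3) → out
#5 (4,-4): internal coord 4 + (-4)·β' = +4.77033; +4.77033 ∉ [-1.1, -0.3) → out
#6 (-22,8): internal coord -22 + (8)·β' = -23.54066; -23.54066 ∉ [-1.1, -0.3) → out
#7 (4,20): internal coord 4 + (20)·β' = +0.14835; +0.14835 ∉ [-1.1, -0.3) → out
#8 (-3,-11): internal coord -3 + (-11)·β' = -0.88159; -0.88159 ∈ [-1.1, -0.3) → IN Λ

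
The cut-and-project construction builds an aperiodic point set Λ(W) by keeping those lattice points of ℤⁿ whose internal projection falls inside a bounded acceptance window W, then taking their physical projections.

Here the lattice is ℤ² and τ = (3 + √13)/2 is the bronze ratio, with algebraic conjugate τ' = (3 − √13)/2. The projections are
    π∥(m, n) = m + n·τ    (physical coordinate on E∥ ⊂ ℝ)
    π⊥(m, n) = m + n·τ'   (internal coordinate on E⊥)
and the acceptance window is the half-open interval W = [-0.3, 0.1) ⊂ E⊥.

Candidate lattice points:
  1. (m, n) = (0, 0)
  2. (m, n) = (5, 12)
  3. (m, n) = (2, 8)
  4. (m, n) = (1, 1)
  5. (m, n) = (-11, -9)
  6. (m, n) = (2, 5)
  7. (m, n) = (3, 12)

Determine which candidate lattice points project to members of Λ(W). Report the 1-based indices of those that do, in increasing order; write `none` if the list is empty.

1

Compute τ' = (3−√13)/2 = -0.30278, so π⊥(m,n) = m -0.30278·n.
#1 (0,0): internal coord 0 + (0)·τ' = +0.00000; +0.00000 ∈ [-0.3, 0.1) → IN Λ
#2 (5,12): internal coord 5 + (12)·τ' = +1.36669; +1.36669 ∉ [-0.3, 0.1) → out
#3 (2,8): internal coord 2 + (8)·τ' = -0.42221; -0.42221 ∉ [-0.3, 0.1) → out
#4 (1,1): internal coord 1 + (1)·τ' = +0.69722; +0.69722 ∉ [-0.3, 0.1) → out
#5 (-11,-9): internal coord -11 + (-9)·τ' = -8.27502; -8.27502 ∉ [-0.3, 0.1) → out
#6 (2,5): internal coord 2 + (5)·τ' = +0.48612; +0.48612 ∉ [-0.3, 0.1) → out
#7 (3,12): internal coord 3 + (12)·τ' = -0.63331; -0.63331 ∉ [-0.3, 0.1) → out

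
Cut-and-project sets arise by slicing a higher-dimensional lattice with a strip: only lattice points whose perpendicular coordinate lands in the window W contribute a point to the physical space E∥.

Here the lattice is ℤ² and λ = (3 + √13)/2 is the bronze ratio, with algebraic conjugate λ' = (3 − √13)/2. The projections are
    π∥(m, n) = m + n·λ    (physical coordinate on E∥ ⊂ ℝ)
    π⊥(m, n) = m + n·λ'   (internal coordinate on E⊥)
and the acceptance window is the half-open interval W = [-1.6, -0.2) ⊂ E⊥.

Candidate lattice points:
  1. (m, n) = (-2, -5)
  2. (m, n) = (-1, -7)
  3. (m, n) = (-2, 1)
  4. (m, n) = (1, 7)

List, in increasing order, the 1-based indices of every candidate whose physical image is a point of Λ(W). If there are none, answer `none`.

Numerically λ ≈ 3.30278 and λ' = −1/λ ≈ -0.30278.
candidate 1: (m,n)=(-2,-5) → π∥ = -2-5·λ ≈ -18.51388, π⊥ = -2-5·λ' ≈ -0.48612 ∈ [-1.6, -0.2) ⇒ IN Λ
candidate 2: (m,n)=(-1,-7) → π∥ = -1-7·λ ≈ -24.11943, π⊥ = -1-7·λ' ≈ 1.11943 ∉ [-1.6, -0.2) ⇒ out
candidate 3: (m,n)=(-2,1) → π∥ = -2+1·λ ≈ 1.30278, π⊥ = -2+1·λ' ≈ -2.30278 ∉ [-1.6, -0.2) ⇒ out
candidate 4: (m,n)=(1,7) → π∥ = 1+7·λ ≈ 24.11943, π⊥ = 1+7·λ' ≈ -1.11943 ∈ [-1.6, -0.2) ⇒ IN Λ

1, 4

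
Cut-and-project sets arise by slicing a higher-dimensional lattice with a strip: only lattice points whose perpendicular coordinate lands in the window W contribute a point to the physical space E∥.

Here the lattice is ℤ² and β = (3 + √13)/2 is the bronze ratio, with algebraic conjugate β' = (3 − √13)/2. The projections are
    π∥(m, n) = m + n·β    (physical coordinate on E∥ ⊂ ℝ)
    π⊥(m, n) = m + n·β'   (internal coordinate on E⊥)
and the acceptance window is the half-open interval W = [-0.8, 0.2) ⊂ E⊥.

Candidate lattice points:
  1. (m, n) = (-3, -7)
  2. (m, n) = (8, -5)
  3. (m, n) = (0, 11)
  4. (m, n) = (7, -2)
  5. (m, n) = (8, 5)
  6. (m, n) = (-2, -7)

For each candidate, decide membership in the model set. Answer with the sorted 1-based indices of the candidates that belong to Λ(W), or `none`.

6

β' = (3−√13)/2 ≈ -0.302776.
candidate 1: (m,n)=(-3,-7) → π∥ = -3-7·β ≈ -26.119429, π⊥ = -3-7·β' ≈ -0.880571 ∉ [-0.8, 0.2) ⇒ out
candidate 2: (m,n)=(8,-5) → π∥ = 8-5·β ≈ -8.513878, π⊥ = 8-5·β' ≈ 9.513878 ∉ [-0.8, 0.2) ⇒ out
candidate 3: (m,n)=(0,11) → π∥ = 0+11·β ≈ 36.330532, π⊥ = 0+11·β' ≈ -3.330532 ∉ [-0.8, 0.2) ⇒ out
candidate 4: (m,n)=(7,-2) → π∥ = 7-2·β ≈ 0.394449, π⊥ = 7-2·β' ≈ 7.605551 ∉ [-0.8, 0.2) ⇒ out
candidate 5: (m,n)=(8,5) → π∥ = 8+5·β ≈ 24.513878, π⊥ = 8+5·β' ≈ 6.486122 ∉ [-0.8, 0.2) ⇒ out
candidate 6: (m,n)=(-2,-7) → π∥ = -2-7·β ≈ -25.119429, π⊥ = -2-7·β' ≈ 0.119429 ∈ [-0.8, 0.2) ⇒ IN Λ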